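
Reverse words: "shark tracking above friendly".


Original: "shark tracking above friendly"
Words (1..n): shark | tracking | above | friendly
Reversed (n..1): friendly | above | tracking | shark
Result = "friendly above tracking shark"


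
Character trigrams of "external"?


Word: "external" (length 8)
Number of trigrams = 8 - 3 + 1 = 6
  Position 0: "ext"
  Position 1: "xte"
  Position 2: "ter"
  Position 3: "ern"
  Position 4: "rna"
  Position 5: "nal"
Trigrams = "ext", "xte", "ter", "ern", "rna", "nal"


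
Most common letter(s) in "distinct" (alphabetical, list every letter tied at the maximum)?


Word: "distinct"
Letter counts:
  'c': 1
  'd': 1
  'i': 2
  'n': 1
  's': 1
  't': 2
Maximum count = 2
Most frequent = 'i', 't' (2 times each)


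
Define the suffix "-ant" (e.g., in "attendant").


Suffix: -ant
As in: attendant -> attend + -ant
Meaning = one who / that which


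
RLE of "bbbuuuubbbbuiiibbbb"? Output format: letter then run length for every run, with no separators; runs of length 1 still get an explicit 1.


String: "bbbuuuubbbbuiiibbbb"
Scanning for consecutive runs:
  'b' x 3
  'u' x 4
  'b' x 4
  'u' x 1
  'i' x 3
  'b' x 4
RLE = "b3u4b4u1i3b4"


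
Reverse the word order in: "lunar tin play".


Original: "lunar tin play"
Words (1..n): lunar | tin | play
Reversed (n..1): play | tin | lunar
Result = "play tin lunar"


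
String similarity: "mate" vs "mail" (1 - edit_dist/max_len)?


Word 1: "mate" (length 4)
Word 2: "mail" (length 4)
One optimal edit sequence:
  1. keep 'm'
  2. keep 'a'
  3. substitute 't' -> 'i'  (+1)
  4. substitute 'e' -> 'l'  (+1)
Edit distance = 2
Max length = max(4, 4) = 4
Similarity = 1 - 2/4
= 0.5000


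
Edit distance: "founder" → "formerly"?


Word 1: "founder" (length 7)
Word 2: "formerly" (length 8)
One optimal edit sequence (insert/delete/substitute each cost 1):
  1. keep 'f'
  2. keep 'o'
  3. delete 'u'  (+1)
  4. substitute 'n' -> 'r'  (+1)
  5. substitute 'd' -> 'm'  (+1)
  6. keep 'e'
  7. keep 'r'
  8. insert 'l'  (+1)
  9. insert 'y'  (+1)
Total edit operations: 5
Edit distance = 5


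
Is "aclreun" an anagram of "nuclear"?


Word 1: "nuclear" → sorted: acelnru
Word 2: "aclreun" → sorted: acelnru
Same letters? acelnru == acelnru
Anagram = Yes


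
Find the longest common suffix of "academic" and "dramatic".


Word 1: "academic"
Word 2: "dramatic"
Comparing from end:
  Pos -1: 'c' == 'c'
  Pos -2: 'i' == 'i'
  Pos -3: 'm' != 't' (stop)
LCS = "ic" (length 2)


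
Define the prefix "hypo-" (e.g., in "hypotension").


Prefix: hypo-
Example: hypotension = hypo- + tension
Meaning = under / below normal


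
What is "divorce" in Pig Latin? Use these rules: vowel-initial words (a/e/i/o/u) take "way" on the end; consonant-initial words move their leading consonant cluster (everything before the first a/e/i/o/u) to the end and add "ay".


Word: "divorce"
Starts with consonant(s) → move to end, add 'ay'
Consonant cluster: "d"
Pig Latin = "ivorceday"


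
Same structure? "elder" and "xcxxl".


Pattern of "elder": [0, 1, 2, 0, 3]
Pattern of "xcxxl": [0, 1, 0, 0, 2]
Patterns do not match
Same pattern = No


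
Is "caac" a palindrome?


Word: "caac"
Reversed: "caac"
Forward == Backward? caac == caac
Palindrome = Yes


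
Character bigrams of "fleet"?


Word: "fleet" (length 5)
Number of bigrams = 5 - 2 + 1 = 4
  Position 0: "fl"
  Position 1: "le"
  Position 2: "ee"
  Position 3: "et"
Bigrams = "fl", "le", "ee", "et"


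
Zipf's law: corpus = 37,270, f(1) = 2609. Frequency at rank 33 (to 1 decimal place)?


Zipf's law: f(r) = f(1) / r
f(1) = 2609
f(33) = 2609 / 33
= 79.1 occurrences


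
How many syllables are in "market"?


Word: "market"
Syllable breakdown: mar / ket
Counting: 2 parts
= 2 syllables


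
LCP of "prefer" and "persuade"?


Word 1: "prefer"
Word 2: "persuade"
Comparing from start:
  Pos 0: 'p' == 'p'
  Pos 1: 'r' != 'e' (stop)
LCP = "p" (length 1)


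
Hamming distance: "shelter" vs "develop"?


Comparing character by character (same length = 7):
  Pos 0: 's' vs 'd' !=
  Pos 1: 'h' vs 'e' !=
  Pos 2: 'e' vs 'v' !=
  Pos 3: 'l' vs 'e' !=
  Pos 4: 't' vs 'l' !=
  Pos 5: 'e' vs 'o' !=
  Pos 6: 'r' vs 'p' !=
Hamming distance = 7


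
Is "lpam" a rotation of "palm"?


Word: "palm", Candidate: "lpam"
Method: check if candidate is substring of word+word
"palmpalm" contains "lpam"? No
Is rotation = No


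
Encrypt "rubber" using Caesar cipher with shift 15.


Word: "rubber"
Shift: 15
Each letter → (letter + shift) mod 26:
  'r' (17) + 15 = 6 → 'g'
  'u' (20) + 15 = 9 → 'j'
  'b' (1) + 15 = 16 → 'q'
  'b' (1) + 15 = 16 → 'q'
  'e' (4) + 15 = 19 → 't'
  'r' (17) + 15 = 6 → 'g'
Result = "gjqqtg"


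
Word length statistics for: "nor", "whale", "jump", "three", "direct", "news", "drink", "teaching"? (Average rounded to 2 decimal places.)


Lengths: "nor"=3, "whale"=5, "jump"=4, "three"=5, "direct"=6, "news"=4, "drink"=5, "teaching"=8
Sum = 40, Count = 8
Average = 40/8 = 5.00
= avg=5.00, min=3, max=8


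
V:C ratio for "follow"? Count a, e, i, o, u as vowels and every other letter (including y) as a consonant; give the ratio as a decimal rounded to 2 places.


Word: "follow"
Vowels (a,e,i,o,u): 2
Consonants: 4
Ratio = 2/4
= 0.50


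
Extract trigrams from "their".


Word: "their" (length 5)
Number of trigrams = 5 - 3 + 1 = 3
  Position 0: "the"
  Position 1: "hei"
  Position 2: "eir"
Trigrams = "the", "hei", "eir"


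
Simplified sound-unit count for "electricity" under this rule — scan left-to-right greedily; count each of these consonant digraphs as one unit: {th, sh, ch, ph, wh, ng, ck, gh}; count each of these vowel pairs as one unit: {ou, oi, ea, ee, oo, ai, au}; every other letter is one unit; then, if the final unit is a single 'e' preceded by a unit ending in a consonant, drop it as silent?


Word: "electricity" (11 letters)
Left-to-right scan:
  1. 'e' (letter)
  2. 'l' (letter)
  3. 'e' (letter)
  4. 'c' (letter)
  5. 't' (letter)
  6. 'r' (letter)
  7. 'i' (letter)
  8. 'c' (letter)
  9. 'i' (letter)
  10. 't' (letter)
  11. 'y' (letter)
Units from scan: 11
Sound units = 11 units


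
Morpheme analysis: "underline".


Word: "underline"
Morphemes: under- + line
Each morpheme carries meaning
= 2 morphemes


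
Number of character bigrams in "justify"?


Word: "justify" (length 7)
Number of 2-grams = length - 2 + 1 = 7 - 2 + 1
= 6


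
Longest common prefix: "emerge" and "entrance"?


Word 1: "emerge"
Word 2: "entrance"
Comparing from start:
  Pos 0: 'e' == 'e'
  Pos 1: 'm' != 'n' (stop)
LCP = "e" (length 1)


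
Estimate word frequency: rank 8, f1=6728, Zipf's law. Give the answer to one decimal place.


Zipf's law: f(r) = f(1) / r
f(1) = 6728
f(8) = 6728 / 8
= 841.0 occurrences


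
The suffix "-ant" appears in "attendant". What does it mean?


Suffix: -ant
As in: attendant -> attend + -ant
Meaning = one who / that which


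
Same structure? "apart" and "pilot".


Pattern of "apart": [0, 1, 0, 2, 3]
Pattern of "pilot": [0, 1, 2, 3, 4]
Patterns do not match
Same pattern = No


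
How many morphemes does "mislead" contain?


Word: "mislead"
Morphemes: mis- + lead
Each morpheme carries meaning
= 2 morphemes


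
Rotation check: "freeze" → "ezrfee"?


Word: "freeze", Candidate: "ezrfee"
Method: check if candidate is substring of word+word
"freezefreeze" contains "ezrfee"? No
Is rotation = No


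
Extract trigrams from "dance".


Word: "dance" (length 5)
Number of trigrams = 5 - 3 + 1 = 3
  Position 0: "dan"
  Position 1: "anc"
  Position 2: "nce"
Trigrams = "dan", "anc", "nce"


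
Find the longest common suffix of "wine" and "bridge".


Word 1: "wine"
Word 2: "bridge"
Comparing from end:
  Pos -1: 'e' == 'e'
  Pos -2: 'n' != 'g' (stop)
LCS = "e" (length 1)


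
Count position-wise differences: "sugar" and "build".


Comparing character by character (same length = 5):
  Pos 0: 's' vs 'b' !=
  Pos 1: 'u' vs 'u' =
  Pos 2: 'g' vs 'i' !=
  Pos 3: 'a' vs 'l' !=
  Pos 4: 'r' vs 'd' !=
Hamming distance = 4


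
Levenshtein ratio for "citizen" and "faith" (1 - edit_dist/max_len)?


Word 1: "citizen" (length 7)
Word 2: "faith" (length 5)
One optimal edit sequence:
  1. delete 'c'  (+1)
  2. substitute 'i' -> 'f'  (+1)
  3. substitute 't' -> 'a'  (+1)
  4. keep 'i'
  5. delete 'z'  (+1)
  6. substitute 'e' -> 't'  (+1)
  7. substitute 'n' -> 'h'  (+1)
Edit distance = 6
Max length = max(7, 5) = 7
Similarity = 1 - 6/7
= 0.1429


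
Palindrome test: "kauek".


Word: "kauek"
Reversed: "keuak"
Forward == Backward? kauek != keuak
Palindrome = No


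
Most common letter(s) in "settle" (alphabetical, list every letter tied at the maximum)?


Word: "settle"
Letter counts:
  'e': 2
  'l': 1
  's': 1
  't': 2
Maximum count = 2
Most frequent = 'e', 't' (2 times each)


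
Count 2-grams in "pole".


Word: "pole" (length 4)
Number of 2-grams = length - 2 + 1 = 4 - 2 + 1
= 3


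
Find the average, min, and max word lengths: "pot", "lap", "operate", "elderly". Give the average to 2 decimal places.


Lengths: "pot"=3, "lap"=3, "operate"=7, "elderly"=7
Sum = 20, Count = 4
Average = 20/4 = 5.00
= avg=5.00, min=3, max=7


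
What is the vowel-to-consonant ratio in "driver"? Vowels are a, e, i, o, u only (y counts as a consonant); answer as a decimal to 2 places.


Word: "driver"
Vowels (a,e,i,o,u): 2
Consonants: 4
Ratio = 2/4
= 0.50


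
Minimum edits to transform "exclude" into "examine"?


Word 1: "exclude" (length 7)
Word 2: "examine" (length 7)
One optimal edit sequence (insert/delete/substitute each cost 1):
  1. keep 'e'
  2. keep 'x'
  3. substitute 'c' -> 'a'  (+1)
  4. substitute 'l' -> 'm'  (+1)
  5. substitute 'u' -> 'i'  (+1)
  6. substitute 'd' -> 'n'  (+1)
  7. keep 'e'
Total edit operations: 4
Edit distance = 4


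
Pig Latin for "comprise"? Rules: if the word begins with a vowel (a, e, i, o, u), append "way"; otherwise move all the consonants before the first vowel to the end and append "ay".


Word: "comprise"
Starts with consonant(s) → move to end, add 'ay'
Consonant cluster: "c"
Pig Latin = "omprisecay"


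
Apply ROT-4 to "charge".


Word: "charge"
Shift: 4
Each letter → (letter + shift) mod 26:
  'c' (2) + 4 = 6 → 'g'
  'h' (7) + 4 = 11 → 'l'
  'a' (0) + 4 = 4 → 'e'
  'r' (17) + 4 = 21 → 'v'
  'g' (6) + 4 = 10 → 'k'
  'e' (4) + 4 = 8 → 'i'
Result = "glevki"


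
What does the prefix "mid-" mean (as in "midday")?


Prefix: mid-
Example: midday = mid- + day
Meaning = middle


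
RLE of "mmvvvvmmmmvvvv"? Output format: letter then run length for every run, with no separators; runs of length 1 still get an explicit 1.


String: "mmvvvvmmmmvvvv"
Scanning for consecutive runs:
  'm' x 2
  'v' x 4
  'm' x 4
  'v' x 4
RLE = "m2v4m4v4"


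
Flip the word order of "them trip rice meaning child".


Original: "them trip rice meaning child"
Words (1..n): them | trip | rice | meaning | child
Reversed (n..1): child | meaning | rice | trip | them
Result = "child meaning rice trip them"


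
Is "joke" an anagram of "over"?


Word 1: "over" → sorted: eorv
Word 2: "joke" → sorted: ejko
Same letters? eorv != ejko
Anagram = No


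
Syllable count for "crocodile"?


Word: "crocodile"
Syllable breakdown: croc-o-dile
Counting: 3 parts
= 3 syllables


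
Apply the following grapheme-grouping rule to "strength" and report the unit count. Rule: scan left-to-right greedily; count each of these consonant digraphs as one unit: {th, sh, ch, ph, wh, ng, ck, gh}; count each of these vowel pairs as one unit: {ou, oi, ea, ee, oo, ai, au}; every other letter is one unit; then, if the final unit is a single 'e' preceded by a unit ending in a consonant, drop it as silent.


Word: "strength" (8 letters)
Left-to-right scan:
  (1) 's' (letter)
  (2) 't' (letter)
  (3) 'r' (letter)
  (4) 'e' (letter)
  (5) 'ng' (digraph)
  (6) 'th' (digraph)
Units from scan: 6
Sound units = 6 units


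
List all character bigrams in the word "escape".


Word: "escape" (length 6)
Number of bigrams = 6 - 2 + 1 = 5
  Position 0: "es"
  Position 1: "sc"
  Position 2: "ca"
  Position 3: "ap"
  Position 4: "pe"
Bigrams = "es", "sc", "ca", "ap", "pe"


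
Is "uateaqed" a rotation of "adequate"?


Word: "adequate", Candidate: "uateaqed"
Method: check if candidate is substring of word+word
"adequateadequate" contains "uateaqed"? No
Is rotation = No


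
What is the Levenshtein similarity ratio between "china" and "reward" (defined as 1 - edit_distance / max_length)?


Word 1: "china" (length 5)
Word 2: "reward" (length 6)
One optimal edit sequence:
  1. insert 'r'  (+1)
  2. substitute 'c' -> 'e'  (+1)
  3. substitute 'h' -> 'w'  (+1)
  4. substitute 'i' -> 'a'  (+1)
  5. substitute 'n' -> 'r'  (+1)
  6. substitute 'a' -> 'd'  (+1)
Edit distance = 6
Max length = max(5, 6) = 6
Similarity = 1 - 6/6
= 0.0000


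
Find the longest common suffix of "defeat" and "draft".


Word 1: "defeat"
Word 2: "draft"
Comparing from end:
  Pos -1: 't' == 't'
  Pos -2: 'a' != 'f' (stop)
LCS = "t" (length 1)


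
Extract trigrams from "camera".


Word: "camera" (length 6)
Number of trigrams = 6 - 3 + 1 = 4
  Position 0: "cam"
  Position 1: "ame"
  Position 2: "mer"
  Position 3: "era"
Trigrams = "cam", "ame", "mer", "era"


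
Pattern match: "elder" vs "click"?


Pattern of "elder": [0, 1, 2, 0, 3]
Pattern of "click": [0, 1, 2, 0, 3]
Patterns match
Same pattern = Yes


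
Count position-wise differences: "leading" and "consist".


Comparing character by character (same length = 7):
  Pos 0: 'l' vs 'c' !=
  Pos 1: 'e' vs 'o' !=
  Pos 2: 'a' vs 'n' !=
  Pos 3: 'd' vs 's' !=
  Pos 4: 'i' vs 'i' =
  Pos 5: 'n' vs 's' !=
  Pos 6: 'g' vs 't' !=
Hamming distance = 6


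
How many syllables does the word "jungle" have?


Word: "jungle"
Syllable breakdown: jun / gle
Counting: 2 parts
= 2 syllables


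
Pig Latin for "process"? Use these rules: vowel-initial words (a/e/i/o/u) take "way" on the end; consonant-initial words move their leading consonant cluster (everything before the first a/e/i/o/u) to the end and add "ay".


Word: "process"
Starts with consonant(s) → move to end, add 'ay'
Consonant cluster: "pr"
Pig Latin = "ocesspray"


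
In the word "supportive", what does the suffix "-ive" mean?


Suffix: -ive
As in: supportive -> support + -ive
Meaning = tending to


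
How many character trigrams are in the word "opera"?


Word: "opera" (length 5)
Number of 3-grams = length - 3 + 1 = 5 - 3 + 1
= 3


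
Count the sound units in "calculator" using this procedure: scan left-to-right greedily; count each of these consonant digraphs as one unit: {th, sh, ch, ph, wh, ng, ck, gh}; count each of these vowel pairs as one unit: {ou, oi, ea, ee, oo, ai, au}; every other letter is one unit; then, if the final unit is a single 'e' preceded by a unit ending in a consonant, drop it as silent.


Word: "calculator" (10 letters)
Left-to-right scan:
  (1) 'c' (letter)
  (2) 'a' (letter)
  (3) 'l' (letter)
  (4) 'c' (letter)
  (5) 'u' (letter)
  (6) 'l' (letter)
  (7) 'a' (letter)
  (8) 't' (letter)
  (9) 'o' (letter)
  (10) 'r' (letter)
Units from scan: 10
Sound units = 10 units


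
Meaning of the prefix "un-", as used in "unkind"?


Prefix: un-
As in: unkind -> un- + kind
Meaning = not / reverse


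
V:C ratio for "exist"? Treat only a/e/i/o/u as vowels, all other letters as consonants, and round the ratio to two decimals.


Word: "exist"
Vowels (a,e,i,o,u): 2
Consonants: 3
Ratio = 2/3
= 0.67


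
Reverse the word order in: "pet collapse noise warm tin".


Original: "pet collapse noise warm tin"
Words (1..n): pet | collapse | noise | warm | tin
Reversed (n..1): tin | warm | noise | collapse | pet
Result = "tin warm noise collapse pet"


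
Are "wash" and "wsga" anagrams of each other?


Word 1: "wash" → sorted: ahsw
Word 2: "wsga" → sorted: agsw
Same letters? ahsw != agsw
Anagram = No


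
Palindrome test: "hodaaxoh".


Word: "hodaaxoh"
Reversed: "hoxaadoh"
Forward == Backward? hodaaxoh != hoxaadoh
Palindrome = No


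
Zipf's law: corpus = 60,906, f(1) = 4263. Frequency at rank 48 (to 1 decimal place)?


Zipf's law: f(r) = f(1) / r
f(1) = 4263
f(48) = 4263 / 48
= 88.8 occurrences


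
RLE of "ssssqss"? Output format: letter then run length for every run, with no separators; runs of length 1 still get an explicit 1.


String: "ssssqss"
Scanning for consecutive runs:
  's' x 4
  'q' x 1
  's' x 2
RLE = "s4q1s2"


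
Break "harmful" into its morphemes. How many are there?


Word: "harmful"
Morphemes: harm + -ful
Each morpheme carries meaning
= 2 morphemes


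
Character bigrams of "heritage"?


Word: "heritage" (length 8)
Number of bigrams = 8 - 2 + 1 = 7
  Position 0: "he"
  Position 1: "er"
  Position 2: "ri"
  Position 3: "it"
  Position 4: "ta"
  Position 5: "ag"
  Position 6: "ge"
Bigrams = "he", "er", "ri", "it", "ta", "ag", "ge"


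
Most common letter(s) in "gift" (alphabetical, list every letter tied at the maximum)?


Word: "gift"
Letter counts:
  'f': 1
  'g': 1
  'i': 1
  't': 1
Maximum count = 1
Most frequent = 'f', 'g', 'i', 't' (1 time each)


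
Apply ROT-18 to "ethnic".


Word: "ethnic"
Shift: 18
Each letter → (letter + shift) mod 26:
  'e' (4) + 18 = 22 → 'w'
  't' (19) + 18 = 11 → 'l'
  'h' (7) + 18 = 25 → 'z'
  'n' (13) + 18 = 5 → 'f'
  'i' (8) + 18 = 0 → 'a'
  'c' (2) + 18 = 20 → 'u'
Result = "wlzfau"


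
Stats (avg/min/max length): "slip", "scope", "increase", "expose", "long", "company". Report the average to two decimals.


Lengths: "slip"=4, "scope"=5, "increase"=8, "expose"=6, "long"=4, "company"=7
Sum = 34, Count = 6
Average = 34/6 = 5.67
= avg=5.67, min=4, max=8


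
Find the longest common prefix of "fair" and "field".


Word 1: "fair"
Word 2: "field"
Comparing from start:
  Pos 0: 'f' == 'f'
  Pos 1: 'a' != 'i' (stop)
LCP = "f" (length 1)


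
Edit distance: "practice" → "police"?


Word 1: "practice" (length 8)
Word 2: "police" (length 6)
One optimal edit sequence (insert/delete/substitute each cost 1):
  1. keep 'p'
  2. delete 'r'  (+1)
  3. delete 'a'  (+1)
  4. substitute 'c' -> 'o'  (+1)
  5. substitute 't' -> 'l'  (+1)
  6. keep 'i'
  7. keep 'c'
  8. keep 'e'
Total edit operations: 4
Edit distance = 4


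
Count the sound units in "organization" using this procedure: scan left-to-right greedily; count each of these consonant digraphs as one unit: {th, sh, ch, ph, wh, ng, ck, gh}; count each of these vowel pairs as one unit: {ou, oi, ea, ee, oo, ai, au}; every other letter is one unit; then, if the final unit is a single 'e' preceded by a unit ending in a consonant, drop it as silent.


Word: "organization" (12 letters)
Left-to-right scan:
  1. 'o' (letter)
  2. 'r' (letter)
  3. 'g' (letter)
  4. 'a' (letter)
  5. 'n' (letter)
  6. 'i' (letter)
  7. 'z' (letter)
  8. 'a' (letter)
  9. 't' (letter)
  10. 'i' (letter)
  11. 'o' (letter)
  12. 'n' (letter)
Units from scan: 12
Sound units = 12 units


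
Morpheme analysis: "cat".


Word: "cat"
Morphemes: cat
Each morpheme carries meaning
= 1 morpheme


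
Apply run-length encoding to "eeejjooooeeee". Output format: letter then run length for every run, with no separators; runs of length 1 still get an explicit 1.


String: "eeejjooooeeee"
Scanning for consecutive runs:
  'e' x 3
  'j' x 2
  'o' x 4
  'e' x 4
RLE = "e3j2o4e4"


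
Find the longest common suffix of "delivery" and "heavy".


Word 1: "delivery"
Word 2: "heavy"
Comparing from end:
  Pos -1: 'y' == 'y'
  Pos -2: 'r' != 'v' (stop)
LCS = "y" (length 1)


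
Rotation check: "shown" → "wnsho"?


Word: "shown", Candidate: "wnsho"
Method: check if candidate is substring of word+word
"shownshown" contains "wnsho"? Yes
Is rotation = Yes


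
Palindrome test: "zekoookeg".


Word: "zekoookeg"
Reversed: "gekoookez"
Forward == Backward? zekoookeg != gekoookez
Palindrome = No


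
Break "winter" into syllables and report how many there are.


Word: "winter"
Syllable breakdown: win-ter
Counting: 2 parts
= 2 syllables


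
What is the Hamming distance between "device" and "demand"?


Comparing character by character (same length = 6):
  Pos 0: 'd' vs 'd' =
  Pos 1: 'e' vs 'e' =
  Pos 2: 'v' vs 'm' !=
  Pos 3: 'i' vs 'a' !=
  Pos 4: 'c' vs 'n' !=
  Pos 5: 'e' vs 'd' !=
Hamming distance = 4


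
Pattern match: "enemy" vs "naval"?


Pattern of "enemy": [0, 1, 0, 2, 3]
Pattern of "naval": [0, 1, 2, 1, 3]
Patterns do not match
Same pattern = No


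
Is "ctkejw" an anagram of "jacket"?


Word 1: "jacket" → sorted: acejkt
Word 2: "ctkejw" → sorted: cejktw
Same letters? acejkt != cejktw
Anagram = No


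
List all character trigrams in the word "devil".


Word: "devil" (length 5)
Number of trigrams = 5 - 3 + 1 = 3
  Position 0: "dev"
  Position 1: "evi"
  Position 2: "vil"
Trigrams = "dev", "evi", "vil"


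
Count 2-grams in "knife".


Word: "knife" (length 5)
Number of 2-grams = length - 2 + 1 = 5 - 2 + 1
= 4


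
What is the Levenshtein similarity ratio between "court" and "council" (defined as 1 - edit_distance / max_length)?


Word 1: "court" (length 5)
Word 2: "council" (length 7)
One optimal edit sequence:
  1. keep 'c'
  2. keep 'o'
  3. keep 'u'
  4. insert 'n'  (+1)
  5. insert 'c'  (+1)
  6. substitute 'r' -> 'i'  (+1)
  7. substitute 't' -> 'l'  (+1)
Edit distance = 4
Max length = max(5, 7) = 7
Similarity = 1 - 4/7
= 0.4286


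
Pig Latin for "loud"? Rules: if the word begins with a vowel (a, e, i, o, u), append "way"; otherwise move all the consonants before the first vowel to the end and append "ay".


Word: "loud"
Starts with consonant(s) → move to end, add 'ay'
Consonant cluster: "l"
Pig Latin = "oudlay"


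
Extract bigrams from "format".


Word: "format" (length 6)
Number of bigrams = 6 - 2 + 1 = 5
  Position 0: "fo"
  Position 1: "or"
  Position 2: "rm"
  Position 3: "ma"
  Position 4: "at"
Bigrams = "fo", "or", "rm", "ma", "at"


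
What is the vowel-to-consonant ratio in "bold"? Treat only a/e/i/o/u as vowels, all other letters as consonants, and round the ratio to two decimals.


Word: "bold"
Vowels (a,e,i,o,u): 1
Consonants: 3
Ratio = 1/3
= 0.33


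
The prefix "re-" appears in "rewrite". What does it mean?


Prefix: re-
As in: rewrite -> re- + write
Meaning = again


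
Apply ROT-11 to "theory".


Word: "theory"
Shift: 11
Each letter → (letter + shift) mod 26:
  't' (19) + 11 = 4 → 'e'
  'h' (7) + 11 = 18 → 's'
  'e' (4) + 11 = 15 → 'p'
  'o' (14) + 11 = 25 → 'z'
  'r' (17) + 11 = 2 → 'c'
  'y' (24) + 11 = 9 → 'j'
Result = "espzcj"


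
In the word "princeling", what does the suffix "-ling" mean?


Suffix: -ling
Example: princeling (prince + -ling)
Meaning = small / young


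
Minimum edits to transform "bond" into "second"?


Word 1: "bond" (length 4)
Word 2: "second" (length 6)
One optimal edit sequence (insert/delete/substitute each cost 1):
  1. insert 's'  (+1)
  2. insert 'e'  (+1)
  3. substitute 'b' -> 'c'  (+1)
  4. keep 'o'
  5. keep 'n'
  6. keep 'd'
Total edit operations: 3
Edit distance = 3


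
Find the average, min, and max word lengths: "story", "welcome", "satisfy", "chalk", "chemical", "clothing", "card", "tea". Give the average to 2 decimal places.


Lengths: "story"=5, "welcome"=7, "satisfy"=7, "chalk"=5, "chemical"=8, "clothing"=8, "card"=4, "tea"=3
Sum = 47, Count = 8
Average = 47/8 = 5.88
= avg=5.88, min=3, max=8


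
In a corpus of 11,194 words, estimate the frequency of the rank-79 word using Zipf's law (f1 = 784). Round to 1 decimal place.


Zipf's law: f(r) = f(1) / r
f(1) = 784
f(79) = 784 / 79
= 9.9 occurrences


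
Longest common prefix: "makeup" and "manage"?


Word 1: "makeup"
Word 2: "manage"
Comparing from start:
  Pos 0: 'm' == 'm'
  Pos 1: 'a' == 'a'
  Pos 2: 'k' != 'n' (stop)
LCP = "ma" (length 2)


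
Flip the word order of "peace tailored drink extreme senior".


Original: "peace tailored drink extreme senior"
Words (1..n): peace | tailored | drink | extreme | senior
Reversed (n..1): senior | extreme | drink | tailored | peace
Result = "senior extreme drink tailored peace"


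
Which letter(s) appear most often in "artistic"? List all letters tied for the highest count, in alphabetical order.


Word: "artistic"
Letter counts:
  'a': 1
  'c': 1
  'i': 2
  'r': 1
  's': 1
  't': 2
Maximum count = 2
Most frequent = 'i', 't' (2 times each)


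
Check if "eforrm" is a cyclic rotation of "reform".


Word: "reform", Candidate: "eforrm"
Method: check if candidate is substring of word+word
"reformreform" contains "eforrm"? No
Is rotation = No


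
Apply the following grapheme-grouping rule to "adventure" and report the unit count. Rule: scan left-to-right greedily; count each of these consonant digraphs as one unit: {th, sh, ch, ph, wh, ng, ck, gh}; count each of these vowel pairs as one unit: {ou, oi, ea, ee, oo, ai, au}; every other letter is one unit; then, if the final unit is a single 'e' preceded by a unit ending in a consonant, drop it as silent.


Word: "adventure" (9 letters)
Left-to-right scan:
  1. 'a' (letter)
  2. 'd' (letter)
  3. 'v' (letter)
  4. 'e' (letter)
  5. 'n' (letter)
  6. 't' (letter)
  7. 'u' (letter)
  8. 'r' (letter)
  9. 'e' (letter)
Units from scan: 9
Final unit is 'e' after a consonant -> drop as silent (-1)
Sound units = 8 units


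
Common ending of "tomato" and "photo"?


Word 1: "tomato"
Word 2: "photo"
Comparing from end:
  Pos -1: 'o' == 'o'
  Pos -2: 't' == 't'
  Pos -3: 'a' != 'o' (stop)
LCS = "to" (length 2)


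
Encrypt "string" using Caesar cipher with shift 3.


Word: "string"
Shift: 3
Each letter → (letter + shift) mod 26:
  's' (18) + 3 = 21 → 'v'
  't' (19) + 3 = 22 → 'w'
  'r' (17) + 3 = 20 → 'u'
  'i' (8) + 3 = 11 → 'l'
  'n' (13) + 3 = 16 → 'q'
  'g' (6) + 3 = 9 → 'j'
Result = "vwulqj"


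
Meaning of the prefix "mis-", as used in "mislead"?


Prefix: mis-
Example: mislead = mis- + lead
Meaning = wrongly


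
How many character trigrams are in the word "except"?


Word: "except" (length 6)
Number of 3-grams = length - 3 + 1 = 6 - 3 + 1
= 4


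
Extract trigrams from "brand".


Word: "brand" (length 5)
Number of trigrams = 5 - 3 + 1 = 3
  Position 0: "bra"
  Position 1: "ran"
  Position 2: "and"
Trigrams = "bra", "ran", "and"


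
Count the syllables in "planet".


Word: "planet"
Syllable breakdown: plan | et
Counting: 2 parts
= 2 syllables


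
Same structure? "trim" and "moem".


Pattern of "trim": [0, 1, 2, 3]
Pattern of "moem": [0, 1, 2, 0]
Patterns do not match
Same pattern = No


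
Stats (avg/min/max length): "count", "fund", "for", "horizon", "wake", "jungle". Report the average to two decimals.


Lengths: "count"=5, "fund"=4, "for"=3, "horizon"=7, "wake"=4, "jungle"=6
Sum = 29, Count = 6
Average = 29/6 = 4.83
= avg=4.83, min=3, max=7


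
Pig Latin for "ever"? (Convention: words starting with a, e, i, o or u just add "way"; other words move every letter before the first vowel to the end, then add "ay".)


Word: "ever"
Starts with vowel → add 'way'
Pig Latin = "everway"


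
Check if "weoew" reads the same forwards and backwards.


Word: "weoew"
Reversed: "weoew"
Forward == Backward? weoew == weoew
Palindrome = Yes


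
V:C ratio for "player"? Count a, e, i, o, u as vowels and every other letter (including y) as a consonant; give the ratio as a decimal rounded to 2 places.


Word: "player"
Vowels (a,e,i,o,u): 2
Consonants: 4
Ratio = 2/4
= 0.50


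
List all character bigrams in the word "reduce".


Word: "reduce" (length 6)
Number of bigrams = 6 - 2 + 1 = 5
  Position 0: "re"
  Position 1: "ed"
  Position 2: "du"
  Position 3: "uc"
  Position 4: "ce"
Bigrams = "re", "ed", "du", "uc", "ce"


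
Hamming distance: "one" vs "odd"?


Comparing character by character (same length = 3):
  Pos 0: 'o' vs 'o' =
  Pos 1: 'n' vs 'd' !=
  Pos 2: 'e' vs 'd' !=
Hamming distance = 2


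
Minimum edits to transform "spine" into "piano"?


Word 1: "spine" (length 5)
Word 2: "piano" (length 5)
One optimal edit sequence (insert/delete/substitute each cost 1):
  1. delete 's'  (+1)
  2. keep 'p'
  3. keep 'i'
  4. insert 'a'  (+1)
  5. keep 'n'
  6. substitute 'e' -> 'o'  (+1)
Total edit operations: 3
Edit distance = 3


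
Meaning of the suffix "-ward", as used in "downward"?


Suffix: -ward
As in: downward -> down + -ward
Meaning = in the direction of


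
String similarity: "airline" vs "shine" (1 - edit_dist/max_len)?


Word 1: "airline" (length 7)
Word 2: "shine" (length 5)
One optimal edit sequence:
  1. delete 'a'  (+1)
  2. delete 'i'  (+1)
  3. substitute 'r' -> 's'  (+1)
  4. substitute 'l' -> 'h'  (+1)
  5. keep 'i'
  6. keep 'n'
  7. keep 'e'
Edit distance = 4
Max length = max(7, 5) = 7
Similarity = 1 - 4/7
= 0.4286


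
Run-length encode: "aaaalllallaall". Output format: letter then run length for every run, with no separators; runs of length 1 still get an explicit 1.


String: "aaaalllallaall"
Scanning for consecutive runs:
  'a' x 4
  'l' x 3
  'a' x 1
  'l' x 2
  'a' x 2
  'l' x 2
RLE = "a4l3a1l2a2l2"


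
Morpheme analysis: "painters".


Word: "painters"
Morphemes: paint | -er | -s
Each morpheme carries meaning
= 3 morphemes


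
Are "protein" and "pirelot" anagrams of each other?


Word 1: "protein" → sorted: einoprt
Word 2: "pirelot" → sorted: eiloprt
Same letters? einoprt != eiloprt
Anagram = No


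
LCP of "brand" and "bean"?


Word 1: "brand"
Word 2: "bean"
Comparing from start:
  Pos 0: 'b' == 'b'
  Pos 1: 'r' != 'e' (stop)
LCP = "b" (length 1)


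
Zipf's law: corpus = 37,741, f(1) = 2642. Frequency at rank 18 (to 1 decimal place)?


Zipf's law: f(r) = f(1) / r
f(1) = 2642
f(18) = 2642 / 18
= 146.8 occurrences


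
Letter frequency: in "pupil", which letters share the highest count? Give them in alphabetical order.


Word: "pupil"
Letter counts:
  'i': 1
  'l': 1
  'p': 2
  'u': 1
Maximum count = 2
Most frequent = 'p' (2 times each)


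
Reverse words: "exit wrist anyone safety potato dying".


Original: "exit wrist anyone safety potato dying"
Words (1..n): exit | wrist | anyone | safety | potato | dying
Reversed (n..1): dying | potato | safety | anyone | wrist | exit
Result = "dying potato safety anyone wrist exit"


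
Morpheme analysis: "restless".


Word: "restless"
Morphemes: rest + -less
Each morpheme carries meaning
= 2 morphemes


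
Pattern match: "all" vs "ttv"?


Pattern of "all": [0, 1, 1]
Pattern of "ttv": [0, 0, 1]
Patterns do not match
Same pattern = No


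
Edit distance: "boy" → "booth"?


Word 1: "boy" (length 3)
Word 2: "booth" (length 5)
One optimal edit sequence (insert/delete/substitute each cost 1):
  1. keep 'b'
  2. insert 'o'  (+1)
  3. keep 'o'
  4. insert 't'  (+1)
  5. substitute 'y' -> 'h'  (+1)
Total edit operations: 3
Edit distance = 3


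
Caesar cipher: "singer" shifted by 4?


Word: "singer"
Shift: 4
Each letter → (letter + shift) mod 26:
  's' (18) + 4 = 22 → 'w'
  'i' (8) + 4 = 12 → 'm'
  'n' (13) + 4 = 17 → 'r'
  'g' (6) + 4 = 10 → 'k'
  'e' (4) + 4 = 8 → 'i'
  'r' (17) + 4 = 21 → 'v'
Result = "wmrkiv"


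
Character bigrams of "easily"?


Word: "easily" (length 6)
Number of bigrams = 6 - 2 + 1 = 5
  Position 0: "ea"
  Position 1: "as"
  Position 2: "si"
  Position 3: "il"
  Position 4: "ly"
Bigrams = "ea", "as", "si", "il", "ly"


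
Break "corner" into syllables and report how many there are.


Word: "corner"
Syllable breakdown: cor / ner
Counting: 2 parts
= 2 syllables


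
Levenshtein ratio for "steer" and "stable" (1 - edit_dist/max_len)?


Word 1: "steer" (length 5)
Word 2: "stable" (length 6)
One optimal edit sequence:
  1. keep 's'
  2. keep 't'
  3. insert 'a'  (+1)
  4. substitute 'e' -> 'b'  (+1)
  5. substitute 'e' -> 'l'  (+1)
  6. substitute 'r' -> 'e'  (+1)
Edit distance = 4
Max length = max(5, 6) = 6
Similarity = 1 - 4/6
= 0.3333


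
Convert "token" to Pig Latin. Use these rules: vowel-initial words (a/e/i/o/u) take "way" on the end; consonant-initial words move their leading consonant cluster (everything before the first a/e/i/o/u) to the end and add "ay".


Word: "token"
Starts with consonant(s) → move to end, add 'ay'
Consonant cluster: "t"
Pig Latin = "okentay"


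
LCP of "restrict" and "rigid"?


Word 1: "restrict"
Word 2: "rigid"
Comparing from start:
  Pos 0: 'r' == 'r'
  Pos 1: 'e' != 'i' (stop)
LCP = "r" (length 1)


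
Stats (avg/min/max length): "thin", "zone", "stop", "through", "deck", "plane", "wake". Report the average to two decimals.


Lengths: "thin"=4, "zone"=4, "stop"=4, "through"=7, "deck"=4, "plane"=5, "wake"=4
Sum = 32, Count = 7
Average = 32/7 = 4.57
= avg=4.57, min=4, max=7


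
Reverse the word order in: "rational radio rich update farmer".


Original: "rational radio rich update farmer"
Words (1..n): rational | radio | rich | update | farmer
Reversed (n..1): farmer | update | rich | radio | rational
Result = "farmer update rich radio rational"


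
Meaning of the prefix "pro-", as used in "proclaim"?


Prefix: pro-
Example: proclaim (pro- + claim)
Meaning = forward / in favor of


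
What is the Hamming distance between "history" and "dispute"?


Comparing character by character (same length = 7):
  Pos 0: 'h' vs 'd' !=
  Pos 1: 'i' vs 'i' =
  Pos 2: 's' vs 's' =
  Pos 3: 't' vs 'p' !=
  Pos 4: 'o' vs 'u' !=
  Pos 5: 'r' vs 't' !=
  Pos 6: 'y' vs 'e' !=
Hamming distance = 5


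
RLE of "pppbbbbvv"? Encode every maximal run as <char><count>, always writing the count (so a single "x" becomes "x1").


String: "pppbbbbvv"
Scanning for consecutive runs:
  'p' x 3
  'b' x 4
  'v' x 2
RLE = "p3b4v2"


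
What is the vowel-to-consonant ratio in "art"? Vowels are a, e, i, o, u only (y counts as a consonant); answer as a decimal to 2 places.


Word: "art"
Vowels (a,e,i,o,u): 1
Consonants: 2
Ratio = 1/2
= 0.50


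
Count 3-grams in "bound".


Word: "bound" (length 5)
Number of 3-grams = length - 3 + 1 = 5 - 3 + 1
= 3


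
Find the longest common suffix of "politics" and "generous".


Word 1: "politics"
Word 2: "generous"
Comparing from end:
  Pos -1: 's' == 's'
  Pos -2: 'c' != 'u' (stop)
LCS = "s" (length 1)


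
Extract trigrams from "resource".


Word: "resource" (length 8)
Number of trigrams = 8 - 3 + 1 = 6
  Position 0: "res"
  Position 1: "eso"
  Position 2: "sou"
  Position 3: "our"
  Position 4: "urc"
  Position 5: "rce"
Trigrams = "res", "eso", "sou", "our", "urc", "rce"


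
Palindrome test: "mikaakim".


Word: "mikaakim"
Reversed: "mikaakim"
Forward == Backward? mikaakim == mikaakim
Palindrome = Yes


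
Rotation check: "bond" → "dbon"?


Word: "bond", Candidate: "dbon"
Method: check if candidate is substring of word+word
"bondbond" contains "dbon"? Yes
Is rotation = Yes


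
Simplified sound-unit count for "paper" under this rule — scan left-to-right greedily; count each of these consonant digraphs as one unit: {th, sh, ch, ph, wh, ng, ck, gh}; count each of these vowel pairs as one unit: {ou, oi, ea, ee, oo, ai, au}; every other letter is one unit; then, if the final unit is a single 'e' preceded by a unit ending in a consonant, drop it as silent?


Word: "paper" (5 letters)
Left-to-right scan:
  1. 'p' (letter)
  2. 'a' (letter)
  3. 'p' (letter)
  4. 'e' (letter)
  5. 'r' (letter)
Units from scan: 5
Sound units = 5 units


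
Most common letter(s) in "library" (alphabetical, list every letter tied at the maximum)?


Word: "library"
Letter counts:
  'a': 1
  'b': 1
  'i': 1
  'l': 1
  'r': 2
  'y': 1
Maximum count = 2
Most frequent = 'r' (2 times each)


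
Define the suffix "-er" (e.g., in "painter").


Suffix: -er
Example: painter = paint + -er
Meaning = one who / more


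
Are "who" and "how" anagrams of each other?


Word 1: "who" → sorted: how
Word 2: "how" → sorted: how
Same letters? how == how
Anagram = Yes


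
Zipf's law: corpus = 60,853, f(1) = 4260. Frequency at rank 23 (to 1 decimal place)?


Zipf's law: f(r) = f(1) / r
f(1) = 4260
f(23) = 4260 / 23
= 185.2 occurrences


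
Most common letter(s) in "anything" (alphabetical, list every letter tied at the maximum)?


Word: "anything"
Letter counts:
  'a': 1
  'g': 1
  'h': 1
  'i': 1
  'n': 2
  't': 1
  'y': 1
Maximum count = 2
Most frequent = 'n' (2 times each)


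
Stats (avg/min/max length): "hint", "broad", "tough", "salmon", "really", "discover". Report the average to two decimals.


Lengths: "hint"=4, "broad"=5, "tough"=5, "salmon"=6, "really"=6, "discover"=8
Sum = 34, Count = 6
Average = 34/6 = 5.67
= avg=5.67, min=4, max=8


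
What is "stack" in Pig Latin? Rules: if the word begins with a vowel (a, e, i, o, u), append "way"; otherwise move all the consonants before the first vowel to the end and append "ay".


Word: "stack"
Starts with consonant(s) → move to end, add 'ay'
Consonant cluster: "st"
Pig Latin = "ackstay"


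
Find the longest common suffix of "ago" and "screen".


Word 1: "ago"
Word 2: "screen"
Comparing from end:
  Pos -1: 'o' != 'n' (stop)
LCS = "" (length 0)


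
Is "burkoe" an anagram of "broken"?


Word 1: "broken" → sorted: beknor
Word 2: "burkoe" → sorted: bekoru
Same letters? beknor != bekoru
Anagram = No


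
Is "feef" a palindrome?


Word: "feef"
Reversed: "feef"
Forward == Backward? feef == feef
Palindrome = Yes


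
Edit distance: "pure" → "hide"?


Word 1: "pure" (length 4)
Word 2: "hide" (length 4)
One optimal edit sequence (insert/delete/substitute each cost 1):
  1. substitute 'p' -> 'h'  (+1)
  2. substitute 'u' -> 'i'  (+1)
  3. substitute 'r' -> 'd'  (+1)
  4. keep 'e'
Total edit operations: 3
Edit distance = 3


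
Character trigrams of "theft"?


Word: "theft" (length 5)
Number of trigrams = 5 - 3 + 1 = 3
  Position 0: "the"
  Position 1: "hef"
  Position 2: "eft"
Trigrams = "the", "hef", "eft"


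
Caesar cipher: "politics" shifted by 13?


Word: "politics"
Shift: 13
Each letter → (letter + shift) mod 26:
  'p' (15) + 13 = 2 → 'c'
  'o' (14) + 13 = 1 → 'b'
  'l' (11) + 13 = 24 → 'y'
  'i' (8) + 13 = 21 → 'v'
  't' (19) + 13 = 6 → 'g'
  'i' (8) + 13 = 21 → 'v'
  'c' (2) + 13 = 15 → 'p'
  's' (18) + 13 = 5 → 'f'
Result = "cbyvgvpf"


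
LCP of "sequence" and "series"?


Word 1: "sequence"
Word 2: "series"
Comparing from start:
  Pos 0: 's' == 's'
  Pos 1: 'e' == 'e'
  Pos 2: 'q' != 'r' (stop)
LCP = "se" (length 2)


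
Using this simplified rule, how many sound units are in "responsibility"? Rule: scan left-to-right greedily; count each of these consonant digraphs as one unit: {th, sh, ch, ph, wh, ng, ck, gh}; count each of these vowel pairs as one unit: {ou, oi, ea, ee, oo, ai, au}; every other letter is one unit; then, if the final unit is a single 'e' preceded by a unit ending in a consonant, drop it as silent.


Word: "responsibility" (14 letters)
Left-to-right scan:
  (1) 'r' (letter)
  (2) 'e' (letter)
  (3) 's' (letter)
  (4) 'p' (letter)
  (5) 'o' (letter)
  (6) 'n' (letter)
  (7) 's' (letter)
  (8) 'i' (letter)
  (9) 'b' (letter)
  (10) 'i' (letter)
  (11) 'l' (letter)
  (12) 'i' (letter)
  (13) 't' (letter)
  (14) 'y' (letter)
Units from scan: 14
Sound units = 14 units


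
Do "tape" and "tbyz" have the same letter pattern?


Pattern of "tape": [0, 1, 2, 3]
Pattern of "tbyz": [0, 1, 2, 3]
Patterns match
Same pattern = Yes


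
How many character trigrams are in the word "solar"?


Word: "solar" (length 5)
Number of 3-grams = length - 3 + 1 = 5 - 3 + 1
= 3
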